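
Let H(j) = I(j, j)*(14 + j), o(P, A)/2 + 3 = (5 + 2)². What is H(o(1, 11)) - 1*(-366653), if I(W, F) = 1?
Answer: 366759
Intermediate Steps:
o(P, A) = 92 (o(P, A) = -6 + 2*(5 + 2)² = -6 + 2*7² = -6 + 2*49 = -6 + 98 = 92)
H(j) = 14 + j (H(j) = 1*(14 + j) = 14 + j)
H(o(1, 11)) - 1*(-366653) = (14 + 92) - 1*(-366653) = 106 + 366653 = 366759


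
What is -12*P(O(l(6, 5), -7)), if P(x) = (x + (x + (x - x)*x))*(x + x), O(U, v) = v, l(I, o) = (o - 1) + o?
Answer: -2352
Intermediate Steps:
l(I, o) = -1 + 2*o (l(I, o) = (-1 + o) + o = -1 + 2*o)
P(x) = 4*x**2 (P(x) = (x + (x + 0*x))*(2*x) = (x + (x + 0))*(2*x) = (x + x)*(2*x) = (2*x)*(2*x) = 4*x**2)
-12*P(O(l(6, 5), -7)) = -48*(-7)**2 = -48*49 = -12*196 = -2352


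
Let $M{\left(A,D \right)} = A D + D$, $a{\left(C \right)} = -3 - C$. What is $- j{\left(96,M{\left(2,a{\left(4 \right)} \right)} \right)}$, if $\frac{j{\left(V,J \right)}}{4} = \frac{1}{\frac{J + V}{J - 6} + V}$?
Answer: $- \frac{36}{839} \approx -0.042908$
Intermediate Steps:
$M{\left(A,D \right)} = D + A D$
$j{\left(V,J \right)} = \frac{4}{V + \frac{J + V}{-6 + J}}$ ($j{\left(V,J \right)} = \frac{4}{\frac{J + V}{J - 6} + V} = \frac{4}{\frac{J + V}{-6 + J} + V} = \frac{4}{V + \frac{J + V}{-6 + J}}$)
$- j{\left(96,M{\left(2,a{\left(4 \right)} \right)} \right)} = - \frac{4 \left(-6 + \left(-3 - 4\right) \left(1 + 2\right)\right)}{\left(-3 - 4\right) \left(1 + 2\right) - 480 + \left(-3 - 4\right) \left(1 + 2\right) 96} = - \frac{4 \left(-6 + \left(-3 - 4\right) 3\right)}{\left(-3 - 4\right) 3 - 480 + \left(-3 - 4\right) 3 \cdot 96} = - \frac{4 \left(-6 - 21\right)}{\left(-7\right) 3 - 480 + \left(-7\right) 3 \cdot 96} = - \frac{4 \left(-6 - 21\right)}{-21 - 480 - 2016} = - \frac{4 \left(-27\right)}{-21 - 480 - 2016} = - \frac{4 \left(-27\right)}{-2517} = - \frac{4 \left(-1\right) \left(-27\right)}{2517} = \left(-1\right) \frac{36}{839} = - \frac{36}{839}$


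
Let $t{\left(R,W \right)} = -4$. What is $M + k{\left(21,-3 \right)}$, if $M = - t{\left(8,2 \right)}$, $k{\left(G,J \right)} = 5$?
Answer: $9$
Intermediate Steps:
$M = 4$ ($M = \left(-1\right) \left(-4\right) = 4$)
$M + k{\left(21,-3 \right)} = 4 + 5 = 9$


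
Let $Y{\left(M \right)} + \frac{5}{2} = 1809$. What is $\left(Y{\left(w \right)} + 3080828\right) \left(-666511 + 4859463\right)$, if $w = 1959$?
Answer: $12925338492044$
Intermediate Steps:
$Y{\left(M \right)} = \frac{3613}{2}$ ($Y{\left(M \right)} = - \frac{5}{2} + 1809 = \frac{3613}{2}$)
$\left(Y{\left(w \right)} + 3080828\right) \left(-666511 + 4859463\right) = \left(\frac{3613}{2} + 3080828\right) \left(-666511 + 4859463\right) = \frac{6165269}{2} \cdot 4192952 = 12925338492044$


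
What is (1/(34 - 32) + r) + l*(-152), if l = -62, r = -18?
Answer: 18813/2 ≈ 9406.5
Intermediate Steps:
(1/(34 - 32) + r) + l*(-152) = (1/(34 - 32) - 18) - 62*(-152) = (1/2 - 18) + 9424 = (½ - 18) + 9424 = -35/2 + 9424 = 18813/2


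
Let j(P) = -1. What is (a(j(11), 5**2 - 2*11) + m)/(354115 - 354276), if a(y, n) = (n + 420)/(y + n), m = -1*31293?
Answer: 62163/322 ≈ 193.05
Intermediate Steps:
m = -31293
a(y, n) = (420 + n)/(n + y)
(a(j(11), 5**2 - 2*11) + m)/(354115 - 354276) = ((420 + (5**2 - 2*11))/((5**2 - 2*11) - 1) - 31293)/(354115 - 354276) = ((420 + (25 - 22))/((25 - 22) - 1) - 31293)/(-161) = ((420 + 3)/(3 - 1) - 31293)*(-1/161) = (423/2 - 31293)*(-1/161) = -62163/2*(-1/161) = 62163/322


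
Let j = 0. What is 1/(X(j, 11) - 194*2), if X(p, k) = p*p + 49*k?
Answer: 1/151 ≈ 0.0066225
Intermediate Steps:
X(p, k) = p² + 49*k
1/(X(j, 11) - 194*2) = 1/((0² + 49*11) - 194*2) = 1/((0 + 539) - 388) = 1/(539 - 388) = 1/151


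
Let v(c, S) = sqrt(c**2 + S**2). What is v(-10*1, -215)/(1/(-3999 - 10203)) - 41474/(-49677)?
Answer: 41474/49677 - 71010*sqrt(1853) ≈ -3.0567e+6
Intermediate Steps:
v(c, S) = sqrt(S**2 + c**2)
v(-10*1, -215)/(1/(-3999 - 10203)) - 41474/(-49677) = sqrt((-215)**2 + (-10*1)**2)/(1/(-3999 - 10203)) - 41474/(-49677) = sqrt(46225 + (-10)**2)/(1/(-14202)) - 41474*(-1/49677) = sqrt(46225 + 100)/(-1/14202) + 41474/49677 = sqrt(46325)*(-14202) + 41474/49677 = (5*sqrt(1853))*(-14202) + 41474/49677 = -71010*sqrt(1853) + 41474/49677 = 41474/49677 - 71010*sqrt(1853)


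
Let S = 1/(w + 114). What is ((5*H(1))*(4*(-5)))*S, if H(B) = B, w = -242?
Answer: 25/32 ≈ 0.78125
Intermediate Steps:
S = -1/128 (S = 1/(-242 + 114) = 1/(-128) = -1/128 ≈ -0.0078125)
((5*H(1))*(4*(-5)))*S = ((5*1)*(4*(-5)))*(-1/128) = (5*(-20))*(-1/128) = -100*(-1/128) = 25/32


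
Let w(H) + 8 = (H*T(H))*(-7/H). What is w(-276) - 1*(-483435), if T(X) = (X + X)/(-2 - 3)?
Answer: 2413271/5 ≈ 4.8265e+5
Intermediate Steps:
T(X) = -2*X/5 (T(X) = (2*X)/(-5) = (2*X)*(-⅕) = -2*X/5)
w(H) = -8 + 14*H/5 (w(H) = -8 + (H*(-2*H/5))*(-7/H) = -8 + (-2*H²/5)*(-7/H) = -8 + 14*H/5)
w(-276) - 1*(-483435) = (-8 + (14/5)*(-276)) - 1*(-483435) = (-8 - 3864/5) + 483435 = -3904/5 + 483435 = 2413271/5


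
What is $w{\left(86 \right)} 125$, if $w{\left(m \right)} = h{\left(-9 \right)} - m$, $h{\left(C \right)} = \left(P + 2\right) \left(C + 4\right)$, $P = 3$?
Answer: $-13875$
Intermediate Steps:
$h{\left(C \right)} = 20 + 5 C$ ($h{\left(C \right)} = \left(3 + 2\right) \left(C + 4\right) = 5 \left(4 + C\right) = 20 + 5 C$)
$w{\left(m \right)} = -25 - m$ ($w{\left(m \right)} = \left(20 + 5 \left(-9\right)\right) - m = \left(20 - 45\right) - m = -25 - m$)
$w{\left(86 \right)} 125 = \left(-25 - 86\right) 125 = \left(-111\right) 125 = -13875$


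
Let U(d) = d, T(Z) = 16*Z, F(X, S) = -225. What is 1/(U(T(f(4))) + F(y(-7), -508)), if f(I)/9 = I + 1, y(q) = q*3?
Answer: 1/495 ≈ 0.0020202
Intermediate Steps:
y(q) = 3*q
f(I) = 9 + 9*I (f(I) = 9*(I + 1) = 9*(1 + I) = 9 + 9*I)
1/(U(T(f(4))) + F(y(-7), -508)) = 1/(16*(9 + 9*4) - 225) = 1/(16*(9 + 36) - 225) = 1/(16*45 - 225) = 1/(720 - 225) = 1/495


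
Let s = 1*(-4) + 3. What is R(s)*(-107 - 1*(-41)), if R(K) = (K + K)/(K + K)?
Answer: -66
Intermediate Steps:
s = -1 (s = -4 + 3 = -1)
R(K) = 1 (R(K) = (2*K)/((2*K)) = (2*K)*(1/(2*K)) = 1)
R(s)*(-107 - 1*(-41)) = 1*(-107 - 1*(-41)) = 1*(-107 + 41) = 1*(-66) = -66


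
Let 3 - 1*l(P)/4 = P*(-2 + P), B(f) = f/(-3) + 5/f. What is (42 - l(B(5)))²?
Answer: 111556/81 ≈ 1377.2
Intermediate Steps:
B(f) = 5/f - f/3 (B(f) = f*(-⅓) + 5/f = -f/3 + 5/f = 5/f - f/3)
l(P) = 12 - 4*P*(-2 + P)
(42 - l(B(5)))² = (42 - (12 - 4*(5/5 - ⅓*5)² + 8*(5/5 - ⅓*5)))² = (42 - (12 - 4*(5*(⅕) - 5/3)² + 8*(5*(⅕) - 5/3)))² = (42 - (12 - 4*(1 - 5/3)² + 8*(1 - 5/3)))² = (42 - (12 - 4*(-⅔)² + 8*(-⅔)))² = (42 - (12 - 4*4/9 - 16/3))² = (42 - (12 - 16/9 - 16/3))² = (42 - 1*44/9)² = (42 - 44/9)² = (334/9)² = 111556/81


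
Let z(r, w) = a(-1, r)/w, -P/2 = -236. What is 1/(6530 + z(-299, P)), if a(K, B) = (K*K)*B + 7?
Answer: 118/770467 ≈ 0.00015315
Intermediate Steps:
P = 472 (P = -2*(-236) = 472)
a(K, B) = 7 + B*K**2 (a(K, B) = K**2*B + 7 = B*K**2 + 7 = 7 + B*K**2)
z(r, w) = (7 + r)/w (z(r, w) = (7 + r*(-1)**2)/w = (7 + r*1)/w = (7 + r)/w)
1/(6530 + z(-299, P)) = 1/(6530 + (7 - 299)/472) = 1/(6530 + (1/472)*(-292)) = 1/(6530 - 73/118) = 1/(770467/118) = 118/770467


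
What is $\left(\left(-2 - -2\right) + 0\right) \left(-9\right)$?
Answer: $0$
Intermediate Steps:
$\left(\left(-2 - -2\right) + 0\right) \left(-9\right) = \left(\left(-2 + 2\right) + 0\right) \left(-9\right) = \left(0 + 0\right) \left(-9\right) = 0 \left(-9\right) = 0$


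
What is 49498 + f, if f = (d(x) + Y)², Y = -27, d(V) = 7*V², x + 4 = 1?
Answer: 50794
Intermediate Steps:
x = -3 (x = -4 + 1 = -3)
f = 1296 (f = (7*(-3)² - 27)² = (7*9 - 27)² = (63 - 27)² = 36² = 1296)
49498 + f = 49498 + 1296 = 50794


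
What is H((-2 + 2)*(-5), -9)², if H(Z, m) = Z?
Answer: 0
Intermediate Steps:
H((-2 + 2)*(-5), -9)² = ((-2 + 2)*(-5))² = (0*(-5))² = 0² = 0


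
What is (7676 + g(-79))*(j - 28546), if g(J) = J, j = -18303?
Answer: -355911853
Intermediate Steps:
(7676 + g(-79))*(j - 28546) = (7676 - 79)*(-18303 - 28546) = 7597*(-46849) = -355911853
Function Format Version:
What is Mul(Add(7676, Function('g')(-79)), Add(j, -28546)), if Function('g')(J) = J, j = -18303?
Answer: -355911853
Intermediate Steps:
Mul(Add(7676, Function('g')(-79)), Add(j, -28546)) = Mul(Add(7676, -79), Add(-18303, -28546)) = Mul(7597, -46849) = -355911853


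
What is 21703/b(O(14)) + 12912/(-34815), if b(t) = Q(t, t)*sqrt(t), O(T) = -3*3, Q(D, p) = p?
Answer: -4304/11605 + 21703*I/27 ≈ -0.37087 + 803.81*I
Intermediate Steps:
O(T) = -9
b(t) = t**(3/2) (b(t) = t*sqrt(t) = t**(3/2))
21703/b(O(14)) + 12912/(-34815) = 21703/((-9)**(3/2)) + 12912/(-34815) = 21703/((-27*I)) + 12912*(-1/34815) = 21703*(I/27) - 4304/11605 = 21703*I/27 - 4304/11605 = -4304/11605 + 21703*I/27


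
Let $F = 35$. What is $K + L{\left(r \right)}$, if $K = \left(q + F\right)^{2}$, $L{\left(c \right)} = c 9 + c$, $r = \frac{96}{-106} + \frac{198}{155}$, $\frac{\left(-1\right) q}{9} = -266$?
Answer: $\frac{9693773471}{1643} \approx 5.9 \cdot 10^{6}$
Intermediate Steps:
$q = 2394$ ($q = \left(-9\right) \left(-266\right) = 2394$)
$r = \frac{3054}{8215}$ ($r = 96 \left(- \frac{1}{106}\right) + 198 \cdot \frac{1}{155} = - \frac{48}{53} + \frac{198}{155} = \frac{3054}{8215} \approx 0.37176$)
$L{\left(c \right)} = 10 c$ ($L{\left(c \right)} = 9 c + c = 10 c$)
$K = 5900041$ ($K = \left(2394 + 35\right)^{2} = 2429^{2} = 5900041$)
$K + L{\left(r \right)} = 5900041 + 10 \cdot \frac{3054}{8215} = 5900041 + \frac{6108}{1643} = \frac{9693773471}{1643}$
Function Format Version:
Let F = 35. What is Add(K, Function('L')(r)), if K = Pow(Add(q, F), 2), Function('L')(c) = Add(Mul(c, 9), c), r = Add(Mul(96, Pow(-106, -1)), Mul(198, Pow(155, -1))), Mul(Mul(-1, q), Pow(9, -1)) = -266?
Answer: Rational(9693773471, 1643) ≈ 5.9000e+6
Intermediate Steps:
q = 2394 (q = Mul(-9, -266) = 2394)
r = Rational(3054, 8215) (r = Add(Mul(96, Rational(-1, 106)), Mul(198, Rational(1, 155))) = Add(Rational(-48, 53), Rational(198, 155)) = Rational(3054, 8215) ≈ 0.37176)
Function('L')(c) = Mul(10, c) (Function('L')(c) = Add(Mul(9, c), c) = Mul(10, c))
K = 5900041 (K = Pow(Add(2394, 35), 2) = Pow(2429, 2) = 5900041)
Add(K, Function('L')(r)) = Add(5900041, Mul(10, Rational(3054, 8215))) = Add(5900041, Rational(6108, 1643)) = Rational(9693773471, 1643)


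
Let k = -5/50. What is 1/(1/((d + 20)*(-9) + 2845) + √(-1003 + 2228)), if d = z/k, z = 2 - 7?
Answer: 2215/77526 ≈ 0.028571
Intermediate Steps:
k = -⅒ (k = -5*1/50 = -⅒ ≈ -0.10000)
z = -5
d = 50 (d = -5/(-⅒) = -5*(-10) = 50)
1/(1/((d + 20)*(-9) + 2845) + √(-1003 + 2228)) = 1/(1/((50 + 20)*(-9) + 2845) + √(-1003 + 2228)) = 1/(1/(70*(-9) + 2845) + √1225) = 1/(1/(-630 + 2845) + 35) = 1/(1/2215 + 35) = 1/(77526/2215) = 2215/77526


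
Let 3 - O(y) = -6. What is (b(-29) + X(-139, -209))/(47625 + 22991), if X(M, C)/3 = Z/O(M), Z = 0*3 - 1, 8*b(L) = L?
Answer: -95/1694784 ≈ -5.6054e-5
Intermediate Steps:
b(L) = L/8
O(y) = 9 (O(y) = 3 - 1*(-6) = 3 + 6 = 9)
Z = -1 (Z = 0 - 1 = -1)
X(M, C) = -⅓ (X(M, C) = 3*(-1/9) = 3*(-1*⅑) = 3*(-⅑) = -⅓)
(b(-29) + X(-139, -209))/(47625 + 22991) = ((⅛)*(-29) - ⅓)/(47625 + 22991) = (-29/8 - ⅓)/70616 = -95/24*1/70616 = -95/1694784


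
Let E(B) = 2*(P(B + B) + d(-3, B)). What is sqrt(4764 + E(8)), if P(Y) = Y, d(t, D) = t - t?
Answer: 2*sqrt(1199) ≈ 69.253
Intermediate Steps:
d(t, D) = 0
E(B) = 4*B (E(B) = 2*((B + B) + 0) = 2*(2*B + 0) = 2*(2*B) = 4*B)
sqrt(4764 + E(8)) = sqrt(4764 + 4*8) = sqrt(4764 + 32) = sqrt(4796) = 2*sqrt(1199)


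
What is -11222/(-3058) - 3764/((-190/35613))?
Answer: 102479718359/145255 ≈ 7.0552e+5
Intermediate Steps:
-11222/(-3058) - 3764/((-190/35613)) = -11222*(-1/3058) - 3764/((-190*1/35613)) = 5611/1529 - 3764/(-190/35613) = 5611/1529 - 3764*(-35613/190) = 5611/1529 + 67023666/95 = 102479718359/145255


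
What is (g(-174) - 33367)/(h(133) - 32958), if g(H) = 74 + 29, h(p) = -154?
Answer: 4158/4139 ≈ 1.0046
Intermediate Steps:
g(H) = 103
(g(-174) - 33367)/(h(133) - 32958) = (103 - 33367)/(-154 - 32958) = -33264/(-33112) = -33264*(-1/33112) = 4158/4139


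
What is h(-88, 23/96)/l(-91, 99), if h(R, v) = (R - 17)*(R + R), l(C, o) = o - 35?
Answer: 1155/4 ≈ 288.75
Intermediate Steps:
l(C, o) = -35 + o
h(R, v) = 2*R*(-17 + R) (h(R, v) = (-17 + R)*(2*R) = 2*R*(-17 + R))
h(-88, 23/96)/l(-91, 99) = (2*(-88)*(-17 - 88))/(-35 + 99) = (2*(-88)*(-105))/64 = 18480*(1/64) = 1155/4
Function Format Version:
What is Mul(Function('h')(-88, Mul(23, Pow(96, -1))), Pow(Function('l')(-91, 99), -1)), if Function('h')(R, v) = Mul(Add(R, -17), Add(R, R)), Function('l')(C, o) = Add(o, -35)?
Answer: Rational(1155, 4) ≈ 288.75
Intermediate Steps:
Function('l')(C, o) = Add(-35, o)
Function('h')(R, v) = Mul(2, R, Add(-17, R)) (Function('h')(R, v) = Mul(Add(-17, R), Mul(2, R)) = Mul(2, R, Add(-17, R)))
Mul(Function('h')(-88, Mul(23, Pow(96, -1))), Pow(Function('l')(-91, 99), -1)) = Mul(Mul(2, -88, Add(-17, -88)), Pow(Add(-35, 99), -1)) = Mul(Mul(2, -88, -105), Pow(64, -1)) = Mul(18480, Rational(1, 64)) = Rational(1155, 4)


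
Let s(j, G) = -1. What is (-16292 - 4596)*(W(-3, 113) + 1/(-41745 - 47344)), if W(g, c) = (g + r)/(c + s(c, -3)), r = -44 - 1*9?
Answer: 132923772/12727 ≈ 10444.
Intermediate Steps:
r = -53 (r = -44 - 9 = -53)
W(g, c) = (-53 + g)/(-1 + c) (W(g, c) = (g - 53)/(c - 1) = (-53 + g)/(-1 + c))
(-16292 - 4596)*(W(-3, 113) + 1/(-41745 - 47344)) = (-16292 - 4596)*((-53 - 3)/(-1 + 113) + 1/(-41745 - 47344)) = -20888*(-56/112 + 1/(-89089)) = -20888*((1/112)*(-56) - 1/89089) = -20888*(-½ - 1/89089) = -20888*(-89091/178178) = 132923772/12727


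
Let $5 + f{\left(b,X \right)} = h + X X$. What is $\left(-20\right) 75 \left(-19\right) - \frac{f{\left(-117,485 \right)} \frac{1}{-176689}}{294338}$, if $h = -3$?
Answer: $\frac{1482179176372217}{52006286882} \approx 28500.0$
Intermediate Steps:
$f{\left(b,X \right)} = -8 + X^{2}$ ($f{\left(b,X \right)} = -5 + \left(-3 + X X\right) = -5 + \left(-3 + X^{2}\right) = -8 + X^{2}$)
$\left(-20\right) 75 \left(-19\right) - \frac{f{\left(-117,485 \right)} \frac{1}{-176689}}{294338} = \left(-20\right) 75 \left(-19\right) - \frac{\left(-8 + 485^{2}\right) \frac{1}{-176689}}{294338} = \left(-1500\right) \left(-19\right) - \left(-8 + 235225\right) \left(- \frac{1}{176689}\right) \frac{1}{294338} = 28500 - 235217 \left(- \frac{1}{176689}\right) \frac{1}{294338} = 28500 - \left(- \frac{235217}{176689}\right) \frac{1}{294338} = 28500 - - \frac{235217}{52006286882} = 28500 + \frac{235217}{52006286882} = \frac{1482179176372217}{52006286882}$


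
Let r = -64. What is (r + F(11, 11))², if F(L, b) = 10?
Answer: 2916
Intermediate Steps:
(r + F(11, 11))² = (-64 + 10)² = (-54)² = 2916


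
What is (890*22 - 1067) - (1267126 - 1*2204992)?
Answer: 956379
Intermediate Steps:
(890*22 - 1067) - (1267126 - 1*2204992) = (19580 - 1067) - (1267126 - 2204992) = 18513 - 1*(-937866) = 18513 + 937866 = 956379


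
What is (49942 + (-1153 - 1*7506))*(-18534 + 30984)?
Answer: 513973350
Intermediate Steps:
(49942 + (-1153 - 1*7506))*(-18534 + 30984) = (49942 + (-1153 - 7506))*12450 = (49942 - 8659)*12450 = 41283*12450 = 513973350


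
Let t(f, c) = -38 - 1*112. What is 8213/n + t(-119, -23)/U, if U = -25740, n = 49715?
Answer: 7295329/42655470 ≈ 0.17103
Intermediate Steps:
t(f, c) = -150 (t(f, c) = -38 - 112 = -150)
8213/n + t(-119, -23)/U = 8213/49715 - 150/(-25740) = 8213*(1/49715) - 150*(-1/25740) = 8213/49715 + 5/858 = 7295329/42655470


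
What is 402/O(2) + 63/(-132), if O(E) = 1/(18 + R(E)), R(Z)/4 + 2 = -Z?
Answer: 35355/44 ≈ 803.52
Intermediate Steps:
R(Z) = -8 - 4*Z (R(Z) = -8 + 4*(-Z) = -8 - 4*Z)
O(E) = 1/(10 - 4*E) (O(E) = 1/(18 + (-8 - 4*E)) = 1/(10 - 4*E))
402/O(2) + 63/(-132) = 402/((-1/(-10 + 4*2))) + 63/(-132) = 402/((-1/(-10 + 8))) + 63*(-1/132) = 402/((-1/(-2))) - 21/44 = 402/((-1*(-1/2))) - 21/44 = 402/(1/2) - 21/44 = 402*2 - 21/44 = 804 - 21/44 = 35355/44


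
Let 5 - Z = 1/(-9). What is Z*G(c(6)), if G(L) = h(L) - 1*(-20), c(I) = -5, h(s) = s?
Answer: 230/3 ≈ 76.667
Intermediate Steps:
G(L) = 20 + L (G(L) = L - 1*(-20) = L + 20 = 20 + L)
Z = 46/9 (Z = 5 - 1/(-9) = 5 - 1*(-⅑) = 5 + ⅑ = 46/9 ≈ 5.1111)
Z*G(c(6)) = 46*(20 - 5)/9 = (46/9)*15 = 230/3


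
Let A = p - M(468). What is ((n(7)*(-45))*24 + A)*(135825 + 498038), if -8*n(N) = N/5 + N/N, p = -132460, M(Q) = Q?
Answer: -84052769252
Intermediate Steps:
n(N) = -⅛ - N/40 (n(N) = -(N/5 + N/N)/8 = -(N*(⅕) + 1)/8 = -(N/5 + 1)/8 = -(1 + N/5)/8 = -⅛ - N/40)
A = -132928 (A = -132460 - 1*468 = -132460 - 468 = -132928)
((n(7)*(-45))*24 + A)*(135825 + 498038) = (((-⅛ - 1/40*7)*(-45))*24 - 132928)*(135825 + 498038) = (((-⅛ - 7/40)*(-45))*24 - 132928)*633863 = (-3/10*(-45)*24 - 132928)*633863 = ((27/2)*24 - 132928)*633863 = (324 - 132928)*633863 = -132604*633863 = -84052769252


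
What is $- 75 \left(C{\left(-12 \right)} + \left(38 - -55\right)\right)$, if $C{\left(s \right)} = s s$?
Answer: $-17775$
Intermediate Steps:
$C{\left(s \right)} = s^{2}$
$- 75 \left(C{\left(-12 \right)} + \left(38 - -55\right)\right) = - 75 \left(\left(-12\right)^{2} + \left(38 - -55\right)\right) = - 75 \left(144 + \left(38 + 55\right)\right) = - 75 \left(144 + 93\right) = \left(-75\right) 237 = -17775$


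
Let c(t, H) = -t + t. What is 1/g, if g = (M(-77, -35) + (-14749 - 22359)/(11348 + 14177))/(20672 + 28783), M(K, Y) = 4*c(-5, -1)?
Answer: -1262338875/37108 ≈ -34018.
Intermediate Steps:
c(t, H) = 0
M(K, Y) = 0 (M(K, Y) = 4*0 = 0)
g = -37108/1262338875 (g = (0 + (-14749 - 22359)/(11348 + 14177))/(20672 + 28783) = (0 - 37108/25525)/49455 = (0 - 37108*1/25525)*(1/49455) = (0 - 37108/25525)*(1/49455) = -37108/25525*1/49455 = -37108/1262338875 ≈ -2.9396e-5)
1/g = 1/(-37108/1262338875) = -1262338875/37108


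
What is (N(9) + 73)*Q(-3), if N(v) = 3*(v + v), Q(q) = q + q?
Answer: -762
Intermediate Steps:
Q(q) = 2*q
N(v) = 6*v (N(v) = 3*(2*v) = 6*v)
(N(9) + 73)*Q(-3) = (6*9 + 73)*(2*(-3)) = (54 + 73)*(-6) = 127*(-6) = -762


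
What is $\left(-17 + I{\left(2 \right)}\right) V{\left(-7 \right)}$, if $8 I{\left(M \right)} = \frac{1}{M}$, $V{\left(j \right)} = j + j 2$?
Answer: $\frac{5691}{16} \approx 355.69$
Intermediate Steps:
$V{\left(j \right)} = 3 j$ ($V{\left(j \right)} = j + 2 j = 3 j$)
$I{\left(M \right)} = \frac{1}{8 M}$
$\left(-17 + I{\left(2 \right)}\right) V{\left(-7 \right)} = \left(-17 + \frac{1}{8 \cdot 2}\right) 3 \left(-7\right) = \left(-17 + \frac{1}{8} \cdot \frac{1}{2}\right) \left(-21\right) = \left(-17 + \frac{1}{16}\right) \left(-21\right) = \left(- \frac{271}{16}\right) \left(-21\right) = \frac{5691}{16}$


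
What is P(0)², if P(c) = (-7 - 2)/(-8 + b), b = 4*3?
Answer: 81/16 ≈ 5.0625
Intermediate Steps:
b = 12
P(c) = -9/4 (P(c) = (-7 - 2)/(-8 + 12) = -9/4)
P(0)² = (-9/4)² = 81/16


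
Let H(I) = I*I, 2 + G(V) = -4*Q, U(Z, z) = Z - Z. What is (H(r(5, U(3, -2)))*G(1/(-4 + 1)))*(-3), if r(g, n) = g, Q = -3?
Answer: -750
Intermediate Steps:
U(Z, z) = 0
G(V) = 10 (G(V) = -2 - 4*(-3) = -2 + 12 = 10)
H(I) = I²
(H(r(5, U(3, -2)))*G(1/(-4 + 1)))*(-3) = (5²*10)*(-3) = (25*10)*(-3) = 250*(-3) = -750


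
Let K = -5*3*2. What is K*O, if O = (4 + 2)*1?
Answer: -180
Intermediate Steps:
K = -30 (K = -15*2 = -30)
O = 6 (O = 6*1 = 6)
K*O = -30*6 = -180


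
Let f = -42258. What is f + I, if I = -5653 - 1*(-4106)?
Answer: -43805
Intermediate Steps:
I = -1547 (I = -5653 + 4106 = -1547)
f + I = -42258 - 1547 = -43805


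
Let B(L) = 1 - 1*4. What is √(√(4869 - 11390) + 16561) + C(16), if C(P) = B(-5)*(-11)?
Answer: 33 + √(16561 + I*√6521) ≈ 161.69 + 0.31375*I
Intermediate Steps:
B(L) = -3 (B(L) = 1 - 4 = -3)
C(P) = 33 (C(P) = -3*(-11) = 33)
√(√(4869 - 11390) + 16561) + C(16) = √(√(4869 - 11390) + 16561) + 33 = √(√(-6521) + 16561) + 33 = √(I*√6521 + 16561) + 33 = √(16561 + I*√6521) + 33 = 33 + √(16561 + I*√6521)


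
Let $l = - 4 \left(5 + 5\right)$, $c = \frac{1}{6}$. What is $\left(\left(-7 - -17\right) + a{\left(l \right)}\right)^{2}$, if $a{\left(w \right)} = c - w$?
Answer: $\frac{90601}{36} \approx 2516.7$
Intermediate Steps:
$c = \frac{1}{6} \approx 0.16667$
$l = -40$ ($l = \left(-4\right) 10 = -40$)
$a{\left(w \right)} = \frac{1}{6} - w$
$\left(\left(-7 - -17\right) + a{\left(l \right)}\right)^{2} = \left(\left(-7 - -17\right) + \left(\frac{1}{6} - -40\right)\right)^{2} = \left(\left(-7 + 17\right) + \left(\frac{1}{6} + 40\right)\right)^{2} = \left(10 + \frac{241}{6}\right)^{2} = \left(\frac{301}{6}\right)^{2} = \frac{90601}{36}$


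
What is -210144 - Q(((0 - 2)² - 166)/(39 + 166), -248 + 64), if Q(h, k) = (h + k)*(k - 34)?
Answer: -51337796/205 ≈ -2.5043e+5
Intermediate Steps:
Q(h, k) = (-34 + k)*(h + k) (Q(h, k) = (h + k)*(-34 + k) = (-34 + k)*(h + k))
-210144 - Q(((0 - 2)² - 166)/(39 + 166), -248 + 64) = -210144 - ((-248 + 64)² - 34*((0 - 2)² - 166)/(39 + 166) - 34*(-248 + 64) + (((0 - 2)² - 166)/(39 + 166))*(-248 + 64)) = -210144 - ((-184)² - 34*((-2)² - 166)/205 - 34*(-184) + (((-2)² - 166)/205)*(-184)) = -210144 - (33856 - 34*(4 - 166)/205 + 6256 + ((4 - 166)*(1/205))*(-184)) = -210144 - (33856 - (-5508)/205 + 6256 - 162*1/205*(-184)) = -210144 - (33856 - 34*(-162/205) + 6256 - 162/205*(-184)) = -210144 - (33856 + 5508/205 + 6256 + 29808/205) = -210144 - 1*8258276/205 = -210144 - 8258276/205 = -51337796/205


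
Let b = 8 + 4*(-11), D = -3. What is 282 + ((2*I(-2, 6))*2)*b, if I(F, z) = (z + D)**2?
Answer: -1014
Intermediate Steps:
b = -36 (b = 8 - 44 = -36)
I(F, z) = (-3 + z)**2 (I(F, z) = (z - 3)**2 = (-3 + z)**2)
282 + ((2*I(-2, 6))*2)*b = 282 + ((2*(-3 + 6)**2)*2)*(-36) = 282 + ((2*3**2)*2)*(-36) = 282 + ((2*9)*2)*(-36) = 282 + (18*2)*(-36) = 282 + 36*(-36) = 282 - 1296 = -1014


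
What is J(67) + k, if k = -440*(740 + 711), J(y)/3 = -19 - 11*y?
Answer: -640708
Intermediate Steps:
J(y) = -57 - 33*y (J(y) = 3*(-19 - 11*y) = -57 - 33*y)
k = -638440 (k = -440*1451 = -638440)
J(67) + k = (-57 - 33*67) - 638440 = (-57 - 2211) - 638440 = -2268 - 638440 = -640708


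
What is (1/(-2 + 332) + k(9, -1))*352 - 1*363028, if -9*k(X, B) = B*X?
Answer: -5440124/15 ≈ -3.6268e+5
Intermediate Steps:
k(X, B) = -B*X/9
(1/(-2 + 332) + k(9, -1))*352 - 1*363028 = (1/(-2 + 332) - ⅑*(-1)*9)*352 - 1*363028 = (1/330 + 1)*352 - 363028 = (331/330)*352 - 363028 = 5296/15 - 363028 = -5440124/15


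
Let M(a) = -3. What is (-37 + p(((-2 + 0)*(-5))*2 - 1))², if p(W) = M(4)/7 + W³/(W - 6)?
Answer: 1989784449/8281 ≈ 2.4028e+5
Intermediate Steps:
p(W) = -3/7 + W³/(-6 + W) (p(W) = -3/7 + W³/(W - 6) = -3*⅐ + W³/(-6 + W) = -3/7 + W³/(-6 + W))
(-37 + p(((-2 + 0)*(-5))*2 - 1))² = (-37 + (18 - 3*(((-2 + 0)*(-5))*2 - 1) + 7*(((-2 + 0)*(-5))*2 - 1)³)/(7*(-6 + (((-2 + 0)*(-5))*2 - 1))))² = (-37 + (18 - 3*(-2*(-5)*2 - 1) + 7*(-2*(-5)*2 - 1)³)/(7*(-6 + (-2*(-5)*2 - 1))))² = (-37 + (18 - 3*(10*2 - 1) + 7*(10*2 - 1)³)/(7*(-6 + (10*2 - 1))))² = (-37 + (18 - 3*(20 - 1) + 7*(20 - 1)³)/(7*(-6 + (20 - 1))))² = (-37 + (18 - 3*19 + 7*19³)/(7*(-6 + 19)))² = (-37 + (⅐)*(18 - 57 + 7*6859)/13)² = (-37 + (⅐)*(1/13)*(18 - 57 + 48013))² = (-37 + (⅐)*(1/13)*47974)² = (-37 + 47974/91)² = (44607/91)² = 1989784449/8281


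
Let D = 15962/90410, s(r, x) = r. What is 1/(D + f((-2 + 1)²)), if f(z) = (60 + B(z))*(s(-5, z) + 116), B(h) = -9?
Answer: 45205/255913486 ≈ 0.00017664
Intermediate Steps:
f(z) = 5661 (f(z) = (60 - 9)*(-5 + 116) = 51*111 = 5661)
D = 7981/45205 (D = 15962*(1/90410) = 7981/45205 ≈ 0.17655)
1/(D + f((-2 + 1)²)) = 1/(7981/45205 + 5661) = 1/(255913486/45205) = 45205/255913486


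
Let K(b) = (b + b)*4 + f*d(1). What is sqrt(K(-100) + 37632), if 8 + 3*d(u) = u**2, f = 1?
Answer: sqrt(331467)/3 ≈ 191.91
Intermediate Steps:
d(u) = -8/3 + u**2/3
K(b) = -7/3 + 8*b (K(b) = (b + b)*4 + 1*(-8/3 + (1/3)*1**2) = (2*b)*4 + 1*(-8/3 + (1/3)*1) = 8*b + 1*(-8/3 + 1/3) = 8*b + 1*(-7/3) = 8*b - 7/3 = -7/3 + 8*b)
sqrt(K(-100) + 37632) = sqrt((-7/3 + 8*(-100)) + 37632) = sqrt((-7/3 - 800) + 37632) = sqrt(-2407/3 + 37632) = sqrt(110489/3) = sqrt(331467)/3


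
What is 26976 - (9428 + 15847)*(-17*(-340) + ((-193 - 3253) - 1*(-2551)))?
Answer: -123441399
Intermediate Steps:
26976 - (9428 + 15847)*(-17*(-340) + ((-193 - 3253) - 1*(-2551))) = 26976 - 25275*(5780 + (-3446 + 2551)) = 26976 - 25275*(5780 - 895) = 26976 - 25275*4885 = 26976 - 1*123468375 = 26976 - 123468375 = -123441399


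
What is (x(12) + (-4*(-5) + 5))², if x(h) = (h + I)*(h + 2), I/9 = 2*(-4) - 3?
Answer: 1423249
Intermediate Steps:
I = -99 (I = 9*(2*(-4) - 3) = 9*(-8 - 3) = 9*(-11) = -99)
x(h) = (-99 + h)*(2 + h) (x(h) = (h - 99)*(h + 2) = (-99 + h)*(2 + h))
(x(12) + (-4*(-5) + 5))² = ((-198 + 12² - 97*12) + (-4*(-5) + 5))² = ((-198 + 144 - 1164) + (20 + 5))² = (-1218 + 25)² = (-1193)² = 1423249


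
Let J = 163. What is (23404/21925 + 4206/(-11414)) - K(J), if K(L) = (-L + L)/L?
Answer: 87458353/125125975 ≈ 0.69896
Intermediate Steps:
K(L) = 0 (K(L) = 0/L = 0)
(23404/21925 + 4206/(-11414)) - K(J) = (23404/21925 + 4206/(-11414)) - 1*0 = (23404*(1/21925) + 4206*(-1/11414)) + 0 = (23404/21925 - 2103/5707) + 0 = 87458353/125125975 + 0 = 87458353/125125975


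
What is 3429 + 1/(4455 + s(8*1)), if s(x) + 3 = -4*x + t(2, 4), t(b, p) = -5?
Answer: 15139036/4415 ≈ 3429.0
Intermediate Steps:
s(x) = -8 - 4*x (s(x) = -3 + (-4*x - 5) = -3 + (-5 - 4*x) = -8 - 4*x)
3429 + 1/(4455 + s(8*1)) = 3429 + 1/(4455 + (-8 - 32)) = 3429 + 1/(4455 - 40) = 3429 + 1/4415 = 15139036/4415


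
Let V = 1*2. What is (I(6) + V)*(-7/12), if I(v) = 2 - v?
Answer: 7/6 ≈ 1.1667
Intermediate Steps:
V = 2
(I(6) + V)*(-7/12) = ((2 - 1*6) + 2)*(-7/12) = ((2 - 6) + 2)*(-7*1/12) = (-4 + 2)*(-7/12) = -2*(-7/12) = 7/6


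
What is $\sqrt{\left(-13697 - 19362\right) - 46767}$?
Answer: $i \sqrt{79826} \approx 282.54 i$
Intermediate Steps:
$\sqrt{\left(-13697 - 19362\right) - 46767} = \sqrt{-33059 - 46767} = \sqrt{-79826} = i \sqrt{79826}$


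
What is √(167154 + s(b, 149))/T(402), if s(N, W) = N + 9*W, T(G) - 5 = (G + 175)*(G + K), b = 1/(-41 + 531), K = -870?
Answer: -√825625510/18902170 ≈ -0.0015201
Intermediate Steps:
b = 1/490 ≈ 0.0020408
T(G) = 5 + (-870 + G)*(175 + G) (T(G) = 5 + (G + 175)*(G - 870) = 5 + (175 + G)*(-870 + G) = 5 + (-870 + G)*(175 + G))
√(167154 + s(b, 149))/T(402) = √(167154 + (1/490 + 9*149))/(-152245 + 402² - 695*402) = √(167154 + (1/490 + 1341))/(-152245 + 161604 - 279390) = √(167154 + 657091/490)/(-270031) = √(82562551/490)*(-1/270031) = (√825625510/70)*(-1/270031) = -√825625510/18902170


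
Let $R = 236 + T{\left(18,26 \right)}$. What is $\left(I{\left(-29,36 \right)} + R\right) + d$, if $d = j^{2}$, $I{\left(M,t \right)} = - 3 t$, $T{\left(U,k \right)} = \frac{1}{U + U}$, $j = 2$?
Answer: $\frac{4753}{36} \approx 132.03$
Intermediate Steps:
$T{\left(U,k \right)} = \frac{1}{2 U}$
$d = 4$ ($d = 2^{2} = 4$)
$R = \frac{8497}{36}$ ($R = 236 + \frac{1}{2 \cdot 18} = 236 + \frac{1}{2} \cdot \frac{1}{18} = 236 + \frac{1}{36} = \frac{8497}{36} \approx 236.03$)
$\left(I{\left(-29,36 \right)} + R\right) + d = \left(\left(-3\right) 36 + \frac{8497}{36}\right) + 4 = \left(-108 + \frac{8497}{36}\right) + 4 = \frac{4609}{36} + 4 = \frac{4753}{36}$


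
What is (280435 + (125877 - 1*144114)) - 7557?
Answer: 254641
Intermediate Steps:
(280435 + (125877 - 1*144114)) - 7557 = (280435 + (125877 - 144114)) - 7557 = (280435 - 18237) - 7557 = 262198 - 7557 = 254641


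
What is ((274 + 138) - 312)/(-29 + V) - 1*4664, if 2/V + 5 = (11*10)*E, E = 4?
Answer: -58870532/12613 ≈ -4667.4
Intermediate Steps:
V = 2/435 (V = 2/(-5 + (11*10)*4) = 2/(-5 + 110*4) = 2/(-5 + 440) = 2/435 ≈ 0.0045977)
((274 + 138) - 312)/(-29 + V) - 1*4664 = ((274 + 138) - 312)/(-29 + 2/435) - 1*4664 = (412 - 312)/(-12613/435) - 4664 = 100*(-435/12613) - 4664 = -43500/12613 - 4664 = -58870532/12613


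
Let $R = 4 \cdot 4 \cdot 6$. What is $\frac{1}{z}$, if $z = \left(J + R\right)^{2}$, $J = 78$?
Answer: $\frac{1}{30276} \approx 3.3029 \cdot 10^{-5}$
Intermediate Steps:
$R = 96$ ($R = 16 \cdot 6 = 96$)
$z = 30276$ ($z = \left(78 + 96\right)^{2} = 174^{2} = 30276$)
$\frac{1}{z} = \frac{1}{30276}$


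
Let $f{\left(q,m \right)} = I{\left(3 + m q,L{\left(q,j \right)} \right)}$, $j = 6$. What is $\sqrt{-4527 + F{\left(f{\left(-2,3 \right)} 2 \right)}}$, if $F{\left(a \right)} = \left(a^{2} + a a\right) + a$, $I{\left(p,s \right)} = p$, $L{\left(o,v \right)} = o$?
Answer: $i \sqrt{4461} \approx 66.791 i$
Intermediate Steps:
$f{\left(q,m \right)} = 3 + m q$
$F{\left(a \right)} = a + 2 a^{2}$ ($F{\left(a \right)} = \left(a^{2} + a^{2}\right) + a = 2 a^{2} + a = a + 2 a^{2}$)
$\sqrt{-4527 + F{\left(f{\left(-2,3 \right)} 2 \right)}} = \sqrt{-4527 + \left(3 + 3 \left(-2\right)\right) 2 \left(1 + 2 \left(3 + 3 \left(-2\right)\right) 2\right)} = \sqrt{-4527 + \left(3 - 6\right) 2 \left(1 + 2 \left(3 - 6\right) 2\right)} = \sqrt{-4527 + \left(-3\right) 2 \left(1 + 2 \left(\left(-3\right) 2\right)\right)} = \sqrt{-4527 - 6 \left(1 + 2 \left(-6\right)\right)} = \sqrt{-4527 - 6 \left(1 - 12\right)} = \sqrt{-4527 - -66} = \sqrt{-4527 + 66} = \sqrt{-4461} = i \sqrt{4461}$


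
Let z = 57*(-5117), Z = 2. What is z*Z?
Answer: -583338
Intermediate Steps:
z = -291669
z*Z = -291669*2 = -583338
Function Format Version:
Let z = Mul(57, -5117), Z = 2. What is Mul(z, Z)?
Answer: -583338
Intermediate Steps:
z = -291669
Mul(z, Z) = Mul(-291669, 2) = -583338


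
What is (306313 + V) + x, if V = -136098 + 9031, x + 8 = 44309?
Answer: 223547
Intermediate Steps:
x = 44301 (x = -8 + 44309 = 44301)
V = -127067
(306313 + V) + x = (306313 - 127067) + 44301 = 179246 + 44301 = 223547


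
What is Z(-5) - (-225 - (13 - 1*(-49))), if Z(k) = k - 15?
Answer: 267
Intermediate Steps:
Z(k) = -15 + k
Z(-5) - (-225 - (13 - 1*(-49))) = (-15 - 5) - (-225 - (13 - 1*(-49))) = -20 - (-225 - (13 + 49)) = -20 - (-225 - 1*62) = -20 - (-225 - 62) = -20 - 1*(-287) = -20 + 287 = 267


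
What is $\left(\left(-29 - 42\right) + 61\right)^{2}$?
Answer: $100$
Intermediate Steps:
$\left(\left(-29 - 42\right) + 61\right)^{2} = \left(-71 + 61\right)^{2} = \left(-10\right)^{2} = 100$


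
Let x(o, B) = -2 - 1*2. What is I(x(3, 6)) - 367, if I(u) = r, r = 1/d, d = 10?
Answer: -3669/10 ≈ -366.90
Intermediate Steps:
x(o, B) = -4 (x(o, B) = -2 - 2 = -4)
r = 1/10 ≈ 0.10000
I(u) = 1/10
I(x(3, 6)) - 367 = 1/10 - 367 = -3669/10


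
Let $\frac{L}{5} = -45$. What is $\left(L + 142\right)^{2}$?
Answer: $6889$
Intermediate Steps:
$L = -225$ ($L = 5 \left(-45\right) = -225$)
$\left(L + 142\right)^{2} = \left(-225 + 142\right)^{2} = \left(-83\right)^{2} = 6889$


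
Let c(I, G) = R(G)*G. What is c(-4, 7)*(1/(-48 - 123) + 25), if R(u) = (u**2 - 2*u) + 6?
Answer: 1226638/171 ≈ 7173.3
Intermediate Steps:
R(u) = 6 + u**2 - 2*u
c(I, G) = G*(6 + G**2 - 2*G) (c(I, G) = (6 + G**2 - 2*G)*G = G*(6 + G**2 - 2*G))
c(-4, 7)*(1/(-48 - 123) + 25) = (7*(6 + 7**2 - 2*7))*(1/(-48 - 123) + 25) = (7*(6 + 49 - 14))*(1/(-171) + 25) = (7*41)*(-1/171 + 25) = 287*(4274/171) = 1226638/171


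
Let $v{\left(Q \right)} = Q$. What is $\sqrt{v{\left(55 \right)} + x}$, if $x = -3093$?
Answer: $7 i \sqrt{62} \approx 55.118 i$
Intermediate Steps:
$\sqrt{v{\left(55 \right)} + x} = \sqrt{55 - 3093} = \sqrt{-3038} = 7 i \sqrt{62}$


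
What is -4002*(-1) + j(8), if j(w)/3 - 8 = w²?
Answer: 4218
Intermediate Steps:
j(w) = 24 + 3*w²
-4002*(-1) + j(8) = -4002*(-1) + (24 + 3*8²) = -138*(-29) + (24 + 3*64) = 4002 + (24 + 192) = 4002 + 216 = 4218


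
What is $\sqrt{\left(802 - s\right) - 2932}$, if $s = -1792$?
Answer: $13 i \sqrt{2} \approx 18.385 i$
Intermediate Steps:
$\sqrt{\left(802 - s\right) - 2932} = \sqrt{\left(802 - -1792\right) - 2932} = \sqrt{\left(802 + 1792\right) - 2932} = \sqrt{2594 - 2932} = \sqrt{-338} = 13 i \sqrt{2}$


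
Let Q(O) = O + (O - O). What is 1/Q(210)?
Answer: 1/210 ≈ 0.0047619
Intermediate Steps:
Q(O) = O (Q(O) = O + 0 = O)
1/Q(210) = 1/210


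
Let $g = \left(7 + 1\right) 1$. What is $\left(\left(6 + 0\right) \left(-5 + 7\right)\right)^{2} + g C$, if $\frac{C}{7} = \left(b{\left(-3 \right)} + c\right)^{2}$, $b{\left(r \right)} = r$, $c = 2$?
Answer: $200$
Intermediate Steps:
$C = 7$ ($C = 7 \left(-3 + 2\right)^{2} = 7 \left(-1\right)^{2} = 7 \cdot 1 = 7$)
$g = 8$ ($g = 8 \cdot 1 = 8$)
$\left(\left(6 + 0\right) \left(-5 + 7\right)\right)^{2} + g C = \left(\left(6 + 0\right) \left(-5 + 7\right)\right)^{2} + 8 \cdot 7 = \left(6 \cdot 2\right)^{2} + 56 = 12^{2} + 56 = 144 + 56 = 200$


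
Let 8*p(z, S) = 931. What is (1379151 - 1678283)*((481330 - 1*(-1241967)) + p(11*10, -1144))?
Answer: -1031056179381/2 ≈ -5.1553e+11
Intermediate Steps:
p(z, S) = 931/8 (p(z, S) = (⅛)*931 = 931/8)
(1379151 - 1678283)*((481330 - 1*(-1241967)) + p(11*10, -1144)) = (1379151 - 1678283)*((481330 - 1*(-1241967)) + 931/8) = -299132*((481330 + 1241967) + 931/8) = -299132*(1723297 + 931/8) = -299132*13787307/8 = -1031056179381/2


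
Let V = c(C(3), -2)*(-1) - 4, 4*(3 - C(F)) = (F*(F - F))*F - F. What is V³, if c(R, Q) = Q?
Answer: -8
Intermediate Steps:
C(F) = 3 + F/4 (C(F) = 3 - ((F*(F - F))*F - F)/4 = 3 - ((F*0)*F - F)/4 = 3 - (0*F - F)/4 = 3 - (0 - F)/4 = 3 - (-1)*F/4 = 3 + F/4)
V = -2 (V = -2*(-1) - 4 = 2 - 4 = -2)
V³ = (-2)³ = -8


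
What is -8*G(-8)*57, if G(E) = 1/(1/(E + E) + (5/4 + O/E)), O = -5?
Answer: -7296/29 ≈ -251.59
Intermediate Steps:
G(E) = 1/(5/4 - 9/(2*E)) (G(E) = 1/(1/(E + E) + (5/4 - 5/E)) = 1/(1/(2*E) + (5*(¼) - 5/E)) = 1/(1/(2*E) + (5/4 - 5/E)) = 1/(5/4 - 9/(2*E)))
-8*G(-8)*57 = -32*(-8)/(-18 + 5*(-8))*57 = -32*(-8)/(-18 - 40)*57 = -32*(-8)/(-58)*57 = -32*(-8)*(-1)/58*57 = -8*16/29*57 = -128/29*57 = -7296/29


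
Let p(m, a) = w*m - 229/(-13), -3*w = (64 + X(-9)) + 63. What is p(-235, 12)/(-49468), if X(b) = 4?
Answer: -100223/482313 ≈ -0.20780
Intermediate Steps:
w = -131/3 (w = -((64 + 4) + 63)/3 = -(68 + 63)/3 = -⅓*131 = -131/3 ≈ -43.667)
p(m, a) = 229/13 - 131*m/3 (p(m, a) = -131*m/3 - 229/(-13) = -131*m/3 - 229*(-1/13) = -131*m/3 + 229/13 = 229/13 - 131*m/3)
p(-235, 12)/(-49468) = (229/13 - 131/3*(-235))/(-49468) = (229/13 + 30785/3)*(-1/49468) = (400892/39)*(-1/49468) = -100223/482313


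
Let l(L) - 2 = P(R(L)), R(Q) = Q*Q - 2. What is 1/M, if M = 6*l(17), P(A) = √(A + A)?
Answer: -1/1710 + √574/3420 ≈ 0.0064206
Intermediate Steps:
R(Q) = -2 + Q² (R(Q) = Q² - 2 = -2 + Q²)
P(A) = √2*√A (P(A) = √(2*A) = √2*√A)
l(L) = 2 + √2*√(-2 + L²)
M = 12 + 6*√574 (M = 6*(2 + √(-4 + 2*17²)) = 6*(2 + √(-4 + 2*289)) = 6*(2 + √(-4 + 578)) = 6*(2 + √574) = 12 + 6*√574 ≈ 155.75)
1/M = 1/(12 + 6*√574)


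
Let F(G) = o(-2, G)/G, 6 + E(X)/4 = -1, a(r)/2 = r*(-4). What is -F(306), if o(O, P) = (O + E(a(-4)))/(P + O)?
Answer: 5/15504 ≈ 0.00032250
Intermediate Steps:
a(r) = -8*r (a(r) = 2*(r*(-4)) = 2*(-4*r) = -8*r)
E(X) = -28 (E(X) = -24 + 4*(-1) = -24 - 4 = -28)
o(O, P) = (-28 + O)/(O + P) (o(O, P) = (O - 28)/(P + O) = (-28 + O)/(O + P))
F(G) = -30/(G*(-2 + G)) (F(G) = ((-28 - 2)/(-2 + G))/G = (-30/(-2 + G))/G = -30/(G*(-2 + G)))
-F(306) = -(-30)/(306*(-2 + 306)) = -(-30)/(306*304) = -1*(-5/15504) = 5/15504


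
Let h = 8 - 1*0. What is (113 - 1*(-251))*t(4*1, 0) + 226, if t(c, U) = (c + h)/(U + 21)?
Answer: 434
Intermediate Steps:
h = 8 (h = 8 + 0 = 8)
t(c, U) = (8 + c)/(21 + U) (t(c, U) = (c + 8)/(U + 21) = (8 + c)/(21 + U))
(113 - 1*(-251))*t(4*1, 0) + 226 = (113 - 1*(-251))*((8 + 4*1)/(21 + 0)) + 226 = (113 + 251)*((8 + 4)/21) + 226 = 364*((1/21)*12) + 226 = 364*(4/7) + 226 = 208 + 226 = 434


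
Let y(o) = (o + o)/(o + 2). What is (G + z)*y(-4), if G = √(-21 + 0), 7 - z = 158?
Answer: -604 + 4*I*√21 ≈ -604.0 + 18.33*I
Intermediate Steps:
y(o) = 2*o/(2 + o) (y(o) = (2*o)/(2 + o) = 2*o/(2 + o))
z = -151 (z = 7 - 1*158 = 7 - 158 = -151)
G = I*√21 (G = √(-21) = I*√21 ≈ 4.5826*I)
(G + z)*y(-4) = (I*√21 - 151)*(2*(-4)/(2 - 4)) = (-151 + I*√21)*(2*(-4)/(-2)) = (-151 + I*√21)*(2*(-4)*(-½)) = (-151 + I*√21)*4 = -604 + 4*I*√21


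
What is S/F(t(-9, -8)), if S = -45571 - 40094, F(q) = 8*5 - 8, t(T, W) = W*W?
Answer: -85665/32 ≈ -2677.0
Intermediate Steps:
t(T, W) = W²
F(q) = 32 (F(q) = 40 - 8 = 32)
S = -85665
S/F(t(-9, -8)) = -85665/32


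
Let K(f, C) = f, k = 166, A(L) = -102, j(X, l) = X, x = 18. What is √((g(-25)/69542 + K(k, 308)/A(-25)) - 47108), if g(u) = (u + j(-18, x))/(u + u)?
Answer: I*√14814410817388725147/17733210 ≈ 217.05*I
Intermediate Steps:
g(u) = (-18 + u)/(2*u) (g(u) = (u - 18)/(u + u) = (-18 + u)/((2*u)) = (-18 + u)*(1/(2*u)) = (-18 + u)/(2*u))
√((g(-25)/69542 + K(k, 308)/A(-25)) - 47108) = √((((½)*(-18 - 25)/(-25))/69542 + 166/(-102)) - 47108) = √((((½)*(-1/25)*(-43))*(1/69542) + 166*(-1/102)) - 47108) = √(((43/50)*(1/69542) - 83/51) - 47108) = √((43/3477100 - 83/51) - 47108) = √(-288597107/177332100 - 47108) = √(-8354049163907/177332100) = I*√14814410817388725147/17733210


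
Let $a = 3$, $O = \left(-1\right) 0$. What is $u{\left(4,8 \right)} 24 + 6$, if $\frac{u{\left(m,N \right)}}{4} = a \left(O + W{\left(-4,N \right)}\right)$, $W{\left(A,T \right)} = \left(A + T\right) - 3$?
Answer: $294$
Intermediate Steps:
$O = 0$
$W{\left(A,T \right)} = -3 + A + T$
$u{\left(m,N \right)} = -84 + 12 N$ ($u{\left(m,N \right)} = 4 \cdot 3 \left(0 - \left(7 - N\right)\right) = 4 \cdot 3 \left(0 + \left(-7 + N\right)\right) = 4 \cdot 3 \left(-7 + N\right) = 4 \left(-21 + 3 N\right) = -84 + 12 N$)
$u{\left(4,8 \right)} 24 + 6 = \left(-84 + 12 \cdot 8\right) 24 + 6 = \left(-84 + 96\right) 24 + 6 = 12 \cdot 24 + 6 = 288 + 6 = 294$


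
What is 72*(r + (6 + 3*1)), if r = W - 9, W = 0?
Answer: 0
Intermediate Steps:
r = -9 (r = 0 - 9 = -9)
72*(r + (6 + 3*1)) = 72*(-9 + (6 + 3*1)) = 72*(-9 + (6 + 3)) = 72*(-9 + 9) = 72*0 = 0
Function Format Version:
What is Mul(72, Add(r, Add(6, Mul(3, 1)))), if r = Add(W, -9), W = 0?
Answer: 0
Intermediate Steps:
r = -9 (r = Add(0, -9) = -9)
Mul(72, Add(r, Add(6, Mul(3, 1)))) = Mul(72, Add(-9, Add(6, Mul(3, 1)))) = Mul(72, Add(-9, Add(6, 3))) = Mul(72, Add(-9, 9)) = Mul(72, 0) = 0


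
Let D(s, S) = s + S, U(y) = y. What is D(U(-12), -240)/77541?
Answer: -84/25847 ≈ -0.0032499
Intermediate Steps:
D(s, S) = S + s
D(U(-12), -240)/77541 = (-240 - 12)/77541 = -252*1/77541 = -84/25847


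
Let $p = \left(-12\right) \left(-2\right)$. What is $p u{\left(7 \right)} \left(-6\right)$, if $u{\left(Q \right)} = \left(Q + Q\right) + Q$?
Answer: $-3024$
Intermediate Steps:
$u{\left(Q \right)} = 3 Q$ ($u{\left(Q \right)} = 2 Q + Q = 3 Q$)
$p = 24$
$p u{\left(7 \right)} \left(-6\right) = 24 \cdot 3 \cdot 7 \left(-6\right) = 24 \cdot 21 \left(-6\right) = 504 \left(-6\right) = -3024$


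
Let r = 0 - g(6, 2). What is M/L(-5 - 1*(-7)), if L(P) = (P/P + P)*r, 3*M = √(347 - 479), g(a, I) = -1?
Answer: 2*I*√33/9 ≈ 1.2766*I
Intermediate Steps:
r = 1 (r = 0 - 1*(-1) = 0 + 1 = 1)
M = 2*I*√33/3 (M = √(347 - 479)/3 = √(-132)/3 = (2*I*√33)/3 = 2*I*√33/3 ≈ 3.8297*I)
L(P) = 1 + P (L(P) = (P/P + P)*1 = (1 + P)*1 = 1 + P)
M/L(-5 - 1*(-7)) = (2*I*√33/3)/(1 + (-5 - 1*(-7))) = (2*I*√33/3)/(1 + (-5 + 7)) = (2*I*√33/3)/(1 + 2) = (2*I*√33/3)/3 = (2*I*√33/3)*(⅓) = 2*I*√33/9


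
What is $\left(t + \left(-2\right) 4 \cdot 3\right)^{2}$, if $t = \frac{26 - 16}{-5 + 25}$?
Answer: $\frac{2209}{4} \approx 552.25$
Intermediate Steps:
$t = \frac{1}{2}$ ($t = \frac{10}{20} = 10 \cdot \frac{1}{20} = \frac{1}{2} \approx 0.5$)
$\left(t + \left(-2\right) 4 \cdot 3\right)^{2} = \left(\frac{1}{2} + \left(-2\right) 4 \cdot 3\right)^{2} = \left(\frac{1}{2} - 24\right)^{2} = \left(- \frac{47}{2}\right)^{2} = \frac{2209}{4}$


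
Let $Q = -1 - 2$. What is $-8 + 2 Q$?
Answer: $-14$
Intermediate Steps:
$Q = -3$ ($Q = -1 - 2 = -3$)
$-8 + 2 Q = -8 + 2 \left(-3\right) = -8 - 6 = -14$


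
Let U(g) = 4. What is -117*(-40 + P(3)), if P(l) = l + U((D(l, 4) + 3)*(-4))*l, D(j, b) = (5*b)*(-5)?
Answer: 2925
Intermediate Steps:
D(j, b) = -25*b
P(l) = 5*l (P(l) = l + 4*l = 5*l)
-117*(-40 + P(3)) = -117*(-40 + 5*3) = -117*(-40 + 15) = -117*(-25) = 2925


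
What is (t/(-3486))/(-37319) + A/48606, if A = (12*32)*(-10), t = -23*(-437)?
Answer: -83178758609/1053891769434 ≈ -0.078925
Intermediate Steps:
t = 10051
A = -3840 (A = 384*(-10) = -3840)
(t/(-3486))/(-37319) + A/48606 = (10051/(-3486))/(-37319) - 3840/48606 = (10051*(-1/3486))*(-1/37319) - 3840*1/48606 = -10051/3486*(-1/37319) - 640/8101 = 10051/130094034 - 640/8101 = -83178758609/1053891769434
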